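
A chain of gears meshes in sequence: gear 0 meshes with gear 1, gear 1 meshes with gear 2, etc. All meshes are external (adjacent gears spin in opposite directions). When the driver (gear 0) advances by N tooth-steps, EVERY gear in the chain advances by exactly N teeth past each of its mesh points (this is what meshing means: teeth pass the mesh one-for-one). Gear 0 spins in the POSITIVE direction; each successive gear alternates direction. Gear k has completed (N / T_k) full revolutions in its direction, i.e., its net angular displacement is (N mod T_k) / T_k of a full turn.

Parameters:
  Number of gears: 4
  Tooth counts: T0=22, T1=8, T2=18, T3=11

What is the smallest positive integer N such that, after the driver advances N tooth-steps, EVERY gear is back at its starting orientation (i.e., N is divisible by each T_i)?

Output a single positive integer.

Gear k returns to start when N is a multiple of T_k.
All gears at start simultaneously when N is a common multiple of [22, 8, 18, 11]; the smallest such N is lcm(22, 8, 18, 11).
Start: lcm = T0 = 22
Fold in T1=8: gcd(22, 8) = 2; lcm(22, 8) = 22 * 8 / 2 = 176 / 2 = 88
Fold in T2=18: gcd(88, 18) = 2; lcm(88, 18) = 88 * 18 / 2 = 1584 / 2 = 792
Fold in T3=11: gcd(792, 11) = 11; lcm(792, 11) = 792 * 11 / 11 = 8712 / 11 = 792
Full cycle length = 792

Answer: 792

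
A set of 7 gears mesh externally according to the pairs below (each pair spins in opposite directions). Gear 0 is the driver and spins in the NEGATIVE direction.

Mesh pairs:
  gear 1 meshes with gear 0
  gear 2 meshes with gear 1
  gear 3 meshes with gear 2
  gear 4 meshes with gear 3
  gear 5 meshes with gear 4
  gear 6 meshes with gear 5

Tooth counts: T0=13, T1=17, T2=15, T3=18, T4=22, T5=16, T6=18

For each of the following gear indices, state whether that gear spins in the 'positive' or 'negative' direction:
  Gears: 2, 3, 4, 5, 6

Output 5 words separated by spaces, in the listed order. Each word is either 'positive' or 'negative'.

Answer: negative positive negative positive negative

Derivation:
Gear 0 (driver): negative (depth 0)
  gear 1: meshes with gear 0 -> depth 1 -> positive (opposite of gear 0)
  gear 2: meshes with gear 1 -> depth 2 -> negative (opposite of gear 1)
  gear 3: meshes with gear 2 -> depth 3 -> positive (opposite of gear 2)
  gear 4: meshes with gear 3 -> depth 4 -> negative (opposite of gear 3)
  gear 5: meshes with gear 4 -> depth 5 -> positive (opposite of gear 4)
  gear 6: meshes with gear 5 -> depth 6 -> negative (opposite of gear 5)
Queried indices 2, 3, 4, 5, 6 -> negative, positive, negative, positive, negative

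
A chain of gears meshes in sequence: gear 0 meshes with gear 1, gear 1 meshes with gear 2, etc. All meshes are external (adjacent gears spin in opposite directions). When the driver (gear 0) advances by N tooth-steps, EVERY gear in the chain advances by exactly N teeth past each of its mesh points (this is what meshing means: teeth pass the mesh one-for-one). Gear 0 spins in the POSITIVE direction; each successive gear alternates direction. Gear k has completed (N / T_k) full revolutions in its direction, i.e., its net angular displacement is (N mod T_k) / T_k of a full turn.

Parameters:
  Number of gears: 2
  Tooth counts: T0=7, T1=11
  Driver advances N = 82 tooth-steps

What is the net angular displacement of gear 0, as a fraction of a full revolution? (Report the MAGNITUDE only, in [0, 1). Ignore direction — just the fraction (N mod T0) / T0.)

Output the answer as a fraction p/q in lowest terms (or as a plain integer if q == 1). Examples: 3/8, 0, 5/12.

Answer: 5/7

Derivation:
Chain of 2 gears, tooth counts: [7, 11]
  gear 0: T0=7, direction=positive, advance = 82 mod 7 = 5 teeth = 5/7 turn
  gear 1: T1=11, direction=negative, advance = 82 mod 11 = 5 teeth = 5/11 turn
Gear 0: 82 mod 7 = 5
Fraction = 5 / 7 = 5/7 (gcd(5,7)=1) = 5/7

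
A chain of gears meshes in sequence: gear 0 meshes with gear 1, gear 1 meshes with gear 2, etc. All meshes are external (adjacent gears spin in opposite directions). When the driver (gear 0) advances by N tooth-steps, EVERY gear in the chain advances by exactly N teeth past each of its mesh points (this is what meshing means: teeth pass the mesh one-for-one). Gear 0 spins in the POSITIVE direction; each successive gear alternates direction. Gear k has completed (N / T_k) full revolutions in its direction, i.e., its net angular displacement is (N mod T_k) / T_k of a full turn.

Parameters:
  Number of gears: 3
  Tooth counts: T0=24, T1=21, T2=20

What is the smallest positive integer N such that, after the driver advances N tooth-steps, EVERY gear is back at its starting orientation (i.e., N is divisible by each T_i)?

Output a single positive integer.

Answer: 840

Derivation:
Gear k returns to start when N is a multiple of T_k.
All gears at start simultaneously when N is a common multiple of [24, 21, 20]; the smallest such N is lcm(24, 21, 20).
Start: lcm = T0 = 24
Fold in T1=21: gcd(24, 21) = 3; lcm(24, 21) = 24 * 21 / 3 = 504 / 3 = 168
Fold in T2=20: gcd(168, 20) = 4; lcm(168, 20) = 168 * 20 / 4 = 3360 / 4 = 840
Full cycle length = 840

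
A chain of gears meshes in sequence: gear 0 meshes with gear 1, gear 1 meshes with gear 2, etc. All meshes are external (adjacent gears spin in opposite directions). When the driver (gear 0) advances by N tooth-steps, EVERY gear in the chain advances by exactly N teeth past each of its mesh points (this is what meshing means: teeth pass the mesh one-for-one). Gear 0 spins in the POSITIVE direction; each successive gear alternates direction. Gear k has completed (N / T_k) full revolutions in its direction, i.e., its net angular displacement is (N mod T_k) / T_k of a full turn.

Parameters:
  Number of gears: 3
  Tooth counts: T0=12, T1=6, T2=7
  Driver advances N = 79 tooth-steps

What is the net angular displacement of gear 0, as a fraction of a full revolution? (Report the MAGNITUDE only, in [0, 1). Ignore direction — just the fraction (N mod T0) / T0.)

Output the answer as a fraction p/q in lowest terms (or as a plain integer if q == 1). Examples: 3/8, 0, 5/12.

Chain of 3 gears, tooth counts: [12, 6, 7]
  gear 0: T0=12, direction=positive, advance = 79 mod 12 = 7 teeth = 7/12 turn
  gear 1: T1=6, direction=negative, advance = 79 mod 6 = 1 teeth = 1/6 turn
  gear 2: T2=7, direction=positive, advance = 79 mod 7 = 2 teeth = 2/7 turn
Gear 0: 79 mod 12 = 7
Fraction = 7 / 12 = 7/12 (gcd(7,12)=1) = 7/12

Answer: 7/12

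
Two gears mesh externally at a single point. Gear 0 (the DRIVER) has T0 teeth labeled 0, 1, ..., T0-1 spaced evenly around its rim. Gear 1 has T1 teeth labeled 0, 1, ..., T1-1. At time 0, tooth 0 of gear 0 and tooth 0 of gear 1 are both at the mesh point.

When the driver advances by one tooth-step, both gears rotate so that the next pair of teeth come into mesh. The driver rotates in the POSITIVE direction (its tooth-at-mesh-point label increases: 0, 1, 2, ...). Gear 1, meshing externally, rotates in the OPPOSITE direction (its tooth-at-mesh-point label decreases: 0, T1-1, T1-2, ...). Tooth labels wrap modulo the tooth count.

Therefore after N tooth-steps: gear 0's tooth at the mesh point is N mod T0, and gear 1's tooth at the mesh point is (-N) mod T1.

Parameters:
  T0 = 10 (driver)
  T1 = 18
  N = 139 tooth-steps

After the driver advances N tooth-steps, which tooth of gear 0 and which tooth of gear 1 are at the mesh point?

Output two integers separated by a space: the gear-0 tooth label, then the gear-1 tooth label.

Gear 0 (driver, T0=10): tooth at mesh = N mod T0
  139 = 13 * 10 + 9, so 139 mod 10 = 9
  gear 0 tooth = 9
Gear 1 (driven, T1=18): tooth at mesh = (-N) mod T1
  139 = 7 * 18 + 13, so 139 mod 18 = 13
  (-139) mod 18 = (-13) mod 18 = 18 - 13 = 5
Mesh after 139 steps: gear-0 tooth 9 meets gear-1 tooth 5

Answer: 9 5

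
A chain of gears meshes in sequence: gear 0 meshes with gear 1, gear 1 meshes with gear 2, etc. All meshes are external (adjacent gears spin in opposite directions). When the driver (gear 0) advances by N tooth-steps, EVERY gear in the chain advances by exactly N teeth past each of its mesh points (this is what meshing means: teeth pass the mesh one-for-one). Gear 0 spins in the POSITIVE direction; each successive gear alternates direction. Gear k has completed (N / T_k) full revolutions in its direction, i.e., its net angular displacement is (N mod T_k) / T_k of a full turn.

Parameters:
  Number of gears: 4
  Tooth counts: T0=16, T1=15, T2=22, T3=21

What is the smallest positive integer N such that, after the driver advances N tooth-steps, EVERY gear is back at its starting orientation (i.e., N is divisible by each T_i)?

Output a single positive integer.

Answer: 18480

Derivation:
Gear k returns to start when N is a multiple of T_k.
All gears at start simultaneously when N is a common multiple of [16, 15, 22, 21]; the smallest such N is lcm(16, 15, 22, 21).
Start: lcm = T0 = 16
Fold in T1=15: gcd(16, 15) = 1; lcm(16, 15) = 16 * 15 / 1 = 240 / 1 = 240
Fold in T2=22: gcd(240, 22) = 2; lcm(240, 22) = 240 * 22 / 2 = 5280 / 2 = 2640
Fold in T3=21: gcd(2640, 21) = 3; lcm(2640, 21) = 2640 * 21 / 3 = 55440 / 3 = 18480
Full cycle length = 18480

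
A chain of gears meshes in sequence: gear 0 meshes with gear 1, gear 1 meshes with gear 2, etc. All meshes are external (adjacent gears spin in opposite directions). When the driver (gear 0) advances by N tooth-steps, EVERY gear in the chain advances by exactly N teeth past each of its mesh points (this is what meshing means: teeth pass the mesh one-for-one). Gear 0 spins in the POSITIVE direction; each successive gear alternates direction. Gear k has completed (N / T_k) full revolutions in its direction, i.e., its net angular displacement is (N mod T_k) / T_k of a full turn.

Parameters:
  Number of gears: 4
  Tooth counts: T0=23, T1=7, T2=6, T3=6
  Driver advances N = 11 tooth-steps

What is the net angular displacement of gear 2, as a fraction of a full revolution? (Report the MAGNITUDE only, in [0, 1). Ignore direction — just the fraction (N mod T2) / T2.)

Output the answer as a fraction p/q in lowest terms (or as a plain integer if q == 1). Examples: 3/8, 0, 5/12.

Chain of 4 gears, tooth counts: [23, 7, 6, 6]
  gear 0: T0=23, direction=positive, advance = 11 mod 23 = 11 teeth = 11/23 turn
  gear 1: T1=7, direction=negative, advance = 11 mod 7 = 4 teeth = 4/7 turn
  gear 2: T2=6, direction=positive, advance = 11 mod 6 = 5 teeth = 5/6 turn
  gear 3: T3=6, direction=negative, advance = 11 mod 6 = 5 teeth = 5/6 turn
Gear 2: 11 mod 6 = 5
Fraction = 5 / 6 = 5/6 (gcd(5,6)=1) = 5/6

Answer: 5/6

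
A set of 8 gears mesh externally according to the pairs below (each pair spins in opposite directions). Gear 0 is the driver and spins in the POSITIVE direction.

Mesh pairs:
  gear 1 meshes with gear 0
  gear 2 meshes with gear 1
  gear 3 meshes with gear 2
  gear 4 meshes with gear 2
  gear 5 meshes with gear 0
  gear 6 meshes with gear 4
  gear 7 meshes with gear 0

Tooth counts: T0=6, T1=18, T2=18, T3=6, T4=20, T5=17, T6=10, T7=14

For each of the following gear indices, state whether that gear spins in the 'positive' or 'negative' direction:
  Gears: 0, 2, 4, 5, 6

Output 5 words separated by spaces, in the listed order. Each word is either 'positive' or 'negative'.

Gear 0 (driver): positive (depth 0)
  gear 1: meshes with gear 0 -> depth 1 -> negative (opposite of gear 0)
  gear 2: meshes with gear 1 -> depth 2 -> positive (opposite of gear 1)
  gear 3: meshes with gear 2 -> depth 3 -> negative (opposite of gear 2)
  gear 4: meshes with gear 2 -> depth 3 -> negative (opposite of gear 2)
  gear 5: meshes with gear 0 -> depth 1 -> negative (opposite of gear 0)
  gear 6: meshes with gear 4 -> depth 4 -> positive (opposite of gear 4)
  gear 7: meshes with gear 0 -> depth 1 -> negative (opposite of gear 0)
Queried indices 0, 2, 4, 5, 6 -> positive, positive, negative, negative, positive

Answer: positive positive negative negative positive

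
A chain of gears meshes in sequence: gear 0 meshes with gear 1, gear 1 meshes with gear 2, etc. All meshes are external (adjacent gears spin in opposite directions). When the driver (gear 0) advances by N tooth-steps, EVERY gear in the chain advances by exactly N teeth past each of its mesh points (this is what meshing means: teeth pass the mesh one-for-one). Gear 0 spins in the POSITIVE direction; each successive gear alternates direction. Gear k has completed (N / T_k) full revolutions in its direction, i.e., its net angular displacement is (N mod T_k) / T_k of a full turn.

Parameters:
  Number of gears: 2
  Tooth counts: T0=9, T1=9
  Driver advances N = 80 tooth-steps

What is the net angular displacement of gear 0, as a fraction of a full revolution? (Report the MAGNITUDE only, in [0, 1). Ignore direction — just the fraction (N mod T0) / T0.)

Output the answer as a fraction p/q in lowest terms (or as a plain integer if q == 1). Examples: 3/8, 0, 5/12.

Chain of 2 gears, tooth counts: [9, 9]
  gear 0: T0=9, direction=positive, advance = 80 mod 9 = 8 teeth = 8/9 turn
  gear 1: T1=9, direction=negative, advance = 80 mod 9 = 8 teeth = 8/9 turn
Gear 0: 80 mod 9 = 8
Fraction = 8 / 9 = 8/9 (gcd(8,9)=1) = 8/9

Answer: 8/9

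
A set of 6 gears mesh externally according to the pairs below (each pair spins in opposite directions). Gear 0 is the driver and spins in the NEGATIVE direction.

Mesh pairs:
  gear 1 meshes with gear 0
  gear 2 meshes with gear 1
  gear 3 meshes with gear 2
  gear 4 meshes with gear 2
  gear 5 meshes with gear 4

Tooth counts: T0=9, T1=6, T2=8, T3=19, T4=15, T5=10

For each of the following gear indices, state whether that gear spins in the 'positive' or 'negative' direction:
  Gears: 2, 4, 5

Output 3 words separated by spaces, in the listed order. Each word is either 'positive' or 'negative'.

Gear 0 (driver): negative (depth 0)
  gear 1: meshes with gear 0 -> depth 1 -> positive (opposite of gear 0)
  gear 2: meshes with gear 1 -> depth 2 -> negative (opposite of gear 1)
  gear 3: meshes with gear 2 -> depth 3 -> positive (opposite of gear 2)
  gear 4: meshes with gear 2 -> depth 3 -> positive (opposite of gear 2)
  gear 5: meshes with gear 4 -> depth 4 -> negative (opposite of gear 4)
Queried indices 2, 4, 5 -> negative, positive, negative

Answer: negative positive negative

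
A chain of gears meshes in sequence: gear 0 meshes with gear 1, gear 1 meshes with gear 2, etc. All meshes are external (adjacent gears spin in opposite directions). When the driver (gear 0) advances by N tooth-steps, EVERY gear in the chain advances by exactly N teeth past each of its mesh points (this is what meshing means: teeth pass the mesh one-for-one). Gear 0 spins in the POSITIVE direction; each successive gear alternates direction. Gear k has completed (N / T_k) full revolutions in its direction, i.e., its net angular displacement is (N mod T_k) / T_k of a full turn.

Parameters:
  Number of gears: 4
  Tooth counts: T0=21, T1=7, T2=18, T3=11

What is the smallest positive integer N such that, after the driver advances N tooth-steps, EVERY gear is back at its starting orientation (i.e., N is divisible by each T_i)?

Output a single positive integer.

Answer: 1386

Derivation:
Gear k returns to start when N is a multiple of T_k.
All gears at start simultaneously when N is a common multiple of [21, 7, 18, 11]; the smallest such N is lcm(21, 7, 18, 11).
Start: lcm = T0 = 21
Fold in T1=7: gcd(21, 7) = 7; lcm(21, 7) = 21 * 7 / 7 = 147 / 7 = 21
Fold in T2=18: gcd(21, 18) = 3; lcm(21, 18) = 21 * 18 / 3 = 378 / 3 = 126
Fold in T3=11: gcd(126, 11) = 1; lcm(126, 11) = 126 * 11 / 1 = 1386 / 1 = 1386
Full cycle length = 1386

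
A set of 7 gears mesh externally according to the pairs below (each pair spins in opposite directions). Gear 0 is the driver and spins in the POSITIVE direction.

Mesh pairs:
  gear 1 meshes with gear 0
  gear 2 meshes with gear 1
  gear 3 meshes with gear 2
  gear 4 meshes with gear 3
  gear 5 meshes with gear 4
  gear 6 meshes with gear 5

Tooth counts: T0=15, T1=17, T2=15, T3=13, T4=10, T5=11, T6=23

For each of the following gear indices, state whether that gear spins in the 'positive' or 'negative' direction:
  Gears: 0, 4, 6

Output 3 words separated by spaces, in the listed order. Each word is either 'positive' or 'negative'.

Answer: positive positive positive

Derivation:
Gear 0 (driver): positive (depth 0)
  gear 1: meshes with gear 0 -> depth 1 -> negative (opposite of gear 0)
  gear 2: meshes with gear 1 -> depth 2 -> positive (opposite of gear 1)
  gear 3: meshes with gear 2 -> depth 3 -> negative (opposite of gear 2)
  gear 4: meshes with gear 3 -> depth 4 -> positive (opposite of gear 3)
  gear 5: meshes with gear 4 -> depth 5 -> negative (opposite of gear 4)
  gear 6: meshes with gear 5 -> depth 6 -> positive (opposite of gear 5)
Queried indices 0, 4, 6 -> positive, positive, positive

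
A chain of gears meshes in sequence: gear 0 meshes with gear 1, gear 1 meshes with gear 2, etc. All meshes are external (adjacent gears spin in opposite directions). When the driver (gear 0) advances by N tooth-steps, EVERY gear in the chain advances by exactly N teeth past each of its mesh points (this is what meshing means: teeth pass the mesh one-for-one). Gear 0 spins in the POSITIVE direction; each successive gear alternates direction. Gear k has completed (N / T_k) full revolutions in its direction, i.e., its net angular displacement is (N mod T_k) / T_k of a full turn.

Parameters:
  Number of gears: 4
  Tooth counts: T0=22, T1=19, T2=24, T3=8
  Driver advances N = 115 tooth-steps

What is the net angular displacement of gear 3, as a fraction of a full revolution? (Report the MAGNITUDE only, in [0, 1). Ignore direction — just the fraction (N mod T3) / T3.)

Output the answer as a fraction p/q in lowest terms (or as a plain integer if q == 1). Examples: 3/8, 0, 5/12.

Answer: 3/8

Derivation:
Chain of 4 gears, tooth counts: [22, 19, 24, 8]
  gear 0: T0=22, direction=positive, advance = 115 mod 22 = 5 teeth = 5/22 turn
  gear 1: T1=19, direction=negative, advance = 115 mod 19 = 1 teeth = 1/19 turn
  gear 2: T2=24, direction=positive, advance = 115 mod 24 = 19 teeth = 19/24 turn
  gear 3: T3=8, direction=negative, advance = 115 mod 8 = 3 teeth = 3/8 turn
Gear 3: 115 mod 8 = 3
Fraction = 3 / 8 = 3/8 (gcd(3,8)=1) = 3/8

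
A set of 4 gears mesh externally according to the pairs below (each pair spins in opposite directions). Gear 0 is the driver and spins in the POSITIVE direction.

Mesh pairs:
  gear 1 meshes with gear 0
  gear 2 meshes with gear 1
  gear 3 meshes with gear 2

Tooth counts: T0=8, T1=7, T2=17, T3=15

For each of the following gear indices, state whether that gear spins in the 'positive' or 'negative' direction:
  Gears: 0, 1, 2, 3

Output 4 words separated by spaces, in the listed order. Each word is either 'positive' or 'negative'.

Gear 0 (driver): positive (depth 0)
  gear 1: meshes with gear 0 -> depth 1 -> negative (opposite of gear 0)
  gear 2: meshes with gear 1 -> depth 2 -> positive (opposite of gear 1)
  gear 3: meshes with gear 2 -> depth 3 -> negative (opposite of gear 2)
Queried indices 0, 1, 2, 3 -> positive, negative, positive, negative

Answer: positive negative positive negative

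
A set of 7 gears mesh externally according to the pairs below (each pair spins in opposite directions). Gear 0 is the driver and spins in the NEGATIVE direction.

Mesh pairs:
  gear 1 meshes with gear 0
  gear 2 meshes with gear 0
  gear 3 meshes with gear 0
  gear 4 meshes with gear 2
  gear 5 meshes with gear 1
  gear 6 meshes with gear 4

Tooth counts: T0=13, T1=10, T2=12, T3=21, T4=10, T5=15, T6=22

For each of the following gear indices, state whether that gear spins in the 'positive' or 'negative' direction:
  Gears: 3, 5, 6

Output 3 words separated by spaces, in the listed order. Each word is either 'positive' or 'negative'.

Gear 0 (driver): negative (depth 0)
  gear 1: meshes with gear 0 -> depth 1 -> positive (opposite of gear 0)
  gear 2: meshes with gear 0 -> depth 1 -> positive (opposite of gear 0)
  gear 3: meshes with gear 0 -> depth 1 -> positive (opposite of gear 0)
  gear 4: meshes with gear 2 -> depth 2 -> negative (opposite of gear 2)
  gear 5: meshes with gear 1 -> depth 2 -> negative (opposite of gear 1)
  gear 6: meshes with gear 4 -> depth 3 -> positive (opposite of gear 4)
Queried indices 3, 5, 6 -> positive, negative, positive

Answer: positive negative positive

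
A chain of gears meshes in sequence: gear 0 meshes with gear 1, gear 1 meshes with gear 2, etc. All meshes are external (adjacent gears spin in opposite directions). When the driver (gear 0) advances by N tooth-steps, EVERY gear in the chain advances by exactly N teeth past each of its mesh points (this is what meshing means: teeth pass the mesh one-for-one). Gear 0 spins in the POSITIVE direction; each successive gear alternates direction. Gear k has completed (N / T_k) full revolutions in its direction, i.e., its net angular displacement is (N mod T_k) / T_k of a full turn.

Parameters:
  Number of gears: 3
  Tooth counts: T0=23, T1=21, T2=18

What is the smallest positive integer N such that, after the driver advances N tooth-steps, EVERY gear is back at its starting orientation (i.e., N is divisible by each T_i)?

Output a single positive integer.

Answer: 2898

Derivation:
Gear k returns to start when N is a multiple of T_k.
All gears at start simultaneously when N is a common multiple of [23, 21, 18]; the smallest such N is lcm(23, 21, 18).
Start: lcm = T0 = 23
Fold in T1=21: gcd(23, 21) = 1; lcm(23, 21) = 23 * 21 / 1 = 483 / 1 = 483
Fold in T2=18: gcd(483, 18) = 3; lcm(483, 18) = 483 * 18 / 3 = 8694 / 3 = 2898
Full cycle length = 2898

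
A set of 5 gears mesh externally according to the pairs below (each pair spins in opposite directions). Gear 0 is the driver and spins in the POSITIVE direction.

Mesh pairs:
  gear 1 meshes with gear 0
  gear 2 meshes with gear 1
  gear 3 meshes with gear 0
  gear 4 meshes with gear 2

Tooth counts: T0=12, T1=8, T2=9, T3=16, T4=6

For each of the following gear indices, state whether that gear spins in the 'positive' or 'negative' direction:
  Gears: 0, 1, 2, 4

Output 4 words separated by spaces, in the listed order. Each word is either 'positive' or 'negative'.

Gear 0 (driver): positive (depth 0)
  gear 1: meshes with gear 0 -> depth 1 -> negative (opposite of gear 0)
  gear 2: meshes with gear 1 -> depth 2 -> positive (opposite of gear 1)
  gear 3: meshes with gear 0 -> depth 1 -> negative (opposite of gear 0)
  gear 4: meshes with gear 2 -> depth 3 -> negative (opposite of gear 2)
Queried indices 0, 1, 2, 4 -> positive, negative, positive, negative

Answer: positive negative positive negative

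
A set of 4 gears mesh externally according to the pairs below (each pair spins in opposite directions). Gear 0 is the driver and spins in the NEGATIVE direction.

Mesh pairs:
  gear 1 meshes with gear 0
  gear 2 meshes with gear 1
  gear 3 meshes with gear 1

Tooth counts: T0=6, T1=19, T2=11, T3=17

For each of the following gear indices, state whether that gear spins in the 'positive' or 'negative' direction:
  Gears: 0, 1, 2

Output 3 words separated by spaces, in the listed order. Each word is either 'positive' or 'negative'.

Answer: negative positive negative

Derivation:
Gear 0 (driver): negative (depth 0)
  gear 1: meshes with gear 0 -> depth 1 -> positive (opposite of gear 0)
  gear 2: meshes with gear 1 -> depth 2 -> negative (opposite of gear 1)
  gear 3: meshes with gear 1 -> depth 2 -> negative (opposite of gear 1)
Queried indices 0, 1, 2 -> negative, positive, negative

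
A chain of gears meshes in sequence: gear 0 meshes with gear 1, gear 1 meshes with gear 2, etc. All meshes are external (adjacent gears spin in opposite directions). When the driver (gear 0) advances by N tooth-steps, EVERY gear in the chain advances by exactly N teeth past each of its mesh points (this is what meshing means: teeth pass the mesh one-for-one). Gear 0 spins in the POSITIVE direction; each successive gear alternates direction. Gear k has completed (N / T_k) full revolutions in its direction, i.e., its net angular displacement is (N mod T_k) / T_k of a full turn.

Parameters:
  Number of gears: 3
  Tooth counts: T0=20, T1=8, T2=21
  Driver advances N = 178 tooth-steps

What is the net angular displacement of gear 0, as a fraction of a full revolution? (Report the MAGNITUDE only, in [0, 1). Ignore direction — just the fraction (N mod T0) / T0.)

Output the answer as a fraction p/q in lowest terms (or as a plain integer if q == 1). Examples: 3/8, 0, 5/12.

Answer: 9/10

Derivation:
Chain of 3 gears, tooth counts: [20, 8, 21]
  gear 0: T0=20, direction=positive, advance = 178 mod 20 = 18 teeth = 18/20 turn
  gear 1: T1=8, direction=negative, advance = 178 mod 8 = 2 teeth = 2/8 turn
  gear 2: T2=21, direction=positive, advance = 178 mod 21 = 10 teeth = 10/21 turn
Gear 0: 178 mod 20 = 18
Fraction = 18 / 20 = 9/10 (gcd(18,20)=2) = 9/10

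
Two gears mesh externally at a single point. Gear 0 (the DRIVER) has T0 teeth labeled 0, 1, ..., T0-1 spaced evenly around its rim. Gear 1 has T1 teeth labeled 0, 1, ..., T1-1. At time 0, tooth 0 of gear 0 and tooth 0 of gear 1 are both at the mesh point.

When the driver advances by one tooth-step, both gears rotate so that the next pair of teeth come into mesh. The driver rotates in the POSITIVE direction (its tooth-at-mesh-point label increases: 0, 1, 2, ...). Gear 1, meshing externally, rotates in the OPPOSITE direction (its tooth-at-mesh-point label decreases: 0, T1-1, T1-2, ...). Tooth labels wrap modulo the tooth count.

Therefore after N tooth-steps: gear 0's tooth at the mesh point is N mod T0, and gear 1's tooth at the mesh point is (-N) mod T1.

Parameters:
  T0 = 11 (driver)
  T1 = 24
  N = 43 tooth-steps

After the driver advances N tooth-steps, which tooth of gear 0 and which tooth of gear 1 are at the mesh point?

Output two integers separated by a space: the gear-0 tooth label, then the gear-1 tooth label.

Answer: 10 5

Derivation:
Gear 0 (driver, T0=11): tooth at mesh = N mod T0
  43 = 3 * 11 + 10, so 43 mod 11 = 10
  gear 0 tooth = 10
Gear 1 (driven, T1=24): tooth at mesh = (-N) mod T1
  43 = 1 * 24 + 19, so 43 mod 24 = 19
  (-43) mod 24 = (-19) mod 24 = 24 - 19 = 5
Mesh after 43 steps: gear-0 tooth 10 meets gear-1 tooth 5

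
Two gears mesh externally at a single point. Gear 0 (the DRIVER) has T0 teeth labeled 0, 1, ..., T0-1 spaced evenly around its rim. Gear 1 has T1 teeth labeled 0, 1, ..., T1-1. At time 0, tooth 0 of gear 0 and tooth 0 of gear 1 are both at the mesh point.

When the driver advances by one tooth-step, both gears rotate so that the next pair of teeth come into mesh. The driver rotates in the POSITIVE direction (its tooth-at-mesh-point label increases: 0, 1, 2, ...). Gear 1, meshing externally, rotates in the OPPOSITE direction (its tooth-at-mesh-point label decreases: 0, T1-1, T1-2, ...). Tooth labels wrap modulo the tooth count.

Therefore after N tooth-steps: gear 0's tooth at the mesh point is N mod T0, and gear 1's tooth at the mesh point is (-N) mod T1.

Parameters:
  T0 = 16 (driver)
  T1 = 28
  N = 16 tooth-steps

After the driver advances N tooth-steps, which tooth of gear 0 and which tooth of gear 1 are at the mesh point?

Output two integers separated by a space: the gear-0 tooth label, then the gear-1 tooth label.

Gear 0 (driver, T0=16): tooth at mesh = N mod T0
  16 = 1 * 16 + 0, so 16 mod 16 = 0
  gear 0 tooth = 0
Gear 1 (driven, T1=28): tooth at mesh = (-N) mod T1
  16 = 0 * 28 + 16, so 16 mod 28 = 16
  (-16) mod 28 = (-16) mod 28 = 28 - 16 = 12
Mesh after 16 steps: gear-0 tooth 0 meets gear-1 tooth 12

Answer: 0 12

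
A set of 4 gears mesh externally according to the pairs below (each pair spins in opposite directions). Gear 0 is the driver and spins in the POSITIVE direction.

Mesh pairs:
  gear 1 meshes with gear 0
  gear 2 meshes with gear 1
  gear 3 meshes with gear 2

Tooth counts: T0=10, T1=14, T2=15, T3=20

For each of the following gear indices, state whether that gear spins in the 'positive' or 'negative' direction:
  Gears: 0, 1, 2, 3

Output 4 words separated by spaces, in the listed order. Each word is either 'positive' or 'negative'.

Gear 0 (driver): positive (depth 0)
  gear 1: meshes with gear 0 -> depth 1 -> negative (opposite of gear 0)
  gear 2: meshes with gear 1 -> depth 2 -> positive (opposite of gear 1)
  gear 3: meshes with gear 2 -> depth 3 -> negative (opposite of gear 2)
Queried indices 0, 1, 2, 3 -> positive, negative, positive, negative

Answer: positive negative positive negative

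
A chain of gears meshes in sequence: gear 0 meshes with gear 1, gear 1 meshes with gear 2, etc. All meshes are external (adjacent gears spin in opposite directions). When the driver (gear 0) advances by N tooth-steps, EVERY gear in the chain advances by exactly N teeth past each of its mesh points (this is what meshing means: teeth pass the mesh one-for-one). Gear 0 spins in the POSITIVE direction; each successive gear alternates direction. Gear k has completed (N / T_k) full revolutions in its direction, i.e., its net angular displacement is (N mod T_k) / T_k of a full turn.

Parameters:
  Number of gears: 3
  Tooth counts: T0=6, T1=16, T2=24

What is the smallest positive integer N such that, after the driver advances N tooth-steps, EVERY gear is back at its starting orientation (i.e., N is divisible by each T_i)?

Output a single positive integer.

Answer: 48

Derivation:
Gear k returns to start when N is a multiple of T_k.
All gears at start simultaneously when N is a common multiple of [6, 16, 24]; the smallest such N is lcm(6, 16, 24).
Start: lcm = T0 = 6
Fold in T1=16: gcd(6, 16) = 2; lcm(6, 16) = 6 * 16 / 2 = 96 / 2 = 48
Fold in T2=24: gcd(48, 24) = 24; lcm(48, 24) = 48 * 24 / 24 = 1152 / 24 = 48
Full cycle length = 48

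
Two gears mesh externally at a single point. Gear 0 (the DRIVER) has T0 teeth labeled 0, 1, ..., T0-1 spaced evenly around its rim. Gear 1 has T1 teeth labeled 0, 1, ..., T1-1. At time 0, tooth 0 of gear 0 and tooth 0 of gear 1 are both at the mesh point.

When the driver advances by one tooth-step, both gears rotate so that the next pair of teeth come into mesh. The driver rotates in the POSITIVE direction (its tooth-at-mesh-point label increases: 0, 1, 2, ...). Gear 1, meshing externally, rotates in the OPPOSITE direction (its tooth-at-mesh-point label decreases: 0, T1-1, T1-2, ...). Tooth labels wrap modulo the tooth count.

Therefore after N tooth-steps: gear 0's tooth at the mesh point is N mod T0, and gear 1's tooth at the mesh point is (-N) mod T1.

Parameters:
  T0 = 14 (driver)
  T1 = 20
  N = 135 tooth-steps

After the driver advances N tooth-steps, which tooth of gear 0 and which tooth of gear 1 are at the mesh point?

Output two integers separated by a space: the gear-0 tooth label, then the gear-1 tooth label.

Gear 0 (driver, T0=14): tooth at mesh = N mod T0
  135 = 9 * 14 + 9, so 135 mod 14 = 9
  gear 0 tooth = 9
Gear 1 (driven, T1=20): tooth at mesh = (-N) mod T1
  135 = 6 * 20 + 15, so 135 mod 20 = 15
  (-135) mod 20 = (-15) mod 20 = 20 - 15 = 5
Mesh after 135 steps: gear-0 tooth 9 meets gear-1 tooth 5

Answer: 9 5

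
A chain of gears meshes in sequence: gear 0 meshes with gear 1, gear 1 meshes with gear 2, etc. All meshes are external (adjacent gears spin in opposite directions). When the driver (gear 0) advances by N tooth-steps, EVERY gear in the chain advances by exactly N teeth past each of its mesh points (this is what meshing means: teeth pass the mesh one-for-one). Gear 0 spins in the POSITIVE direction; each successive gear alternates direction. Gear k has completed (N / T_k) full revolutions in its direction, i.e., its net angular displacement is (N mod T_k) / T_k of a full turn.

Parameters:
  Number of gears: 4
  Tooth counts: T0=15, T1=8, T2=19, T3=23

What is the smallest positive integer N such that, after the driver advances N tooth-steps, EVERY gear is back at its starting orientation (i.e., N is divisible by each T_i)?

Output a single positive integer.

Answer: 52440

Derivation:
Gear k returns to start when N is a multiple of T_k.
All gears at start simultaneously when N is a common multiple of [15, 8, 19, 23]; the smallest such N is lcm(15, 8, 19, 23).
Start: lcm = T0 = 15
Fold in T1=8: gcd(15, 8) = 1; lcm(15, 8) = 15 * 8 / 1 = 120 / 1 = 120
Fold in T2=19: gcd(120, 19) = 1; lcm(120, 19) = 120 * 19 / 1 = 2280 / 1 = 2280
Fold in T3=23: gcd(2280, 23) = 1; lcm(2280, 23) = 2280 * 23 / 1 = 52440 / 1 = 52440
Full cycle length = 52440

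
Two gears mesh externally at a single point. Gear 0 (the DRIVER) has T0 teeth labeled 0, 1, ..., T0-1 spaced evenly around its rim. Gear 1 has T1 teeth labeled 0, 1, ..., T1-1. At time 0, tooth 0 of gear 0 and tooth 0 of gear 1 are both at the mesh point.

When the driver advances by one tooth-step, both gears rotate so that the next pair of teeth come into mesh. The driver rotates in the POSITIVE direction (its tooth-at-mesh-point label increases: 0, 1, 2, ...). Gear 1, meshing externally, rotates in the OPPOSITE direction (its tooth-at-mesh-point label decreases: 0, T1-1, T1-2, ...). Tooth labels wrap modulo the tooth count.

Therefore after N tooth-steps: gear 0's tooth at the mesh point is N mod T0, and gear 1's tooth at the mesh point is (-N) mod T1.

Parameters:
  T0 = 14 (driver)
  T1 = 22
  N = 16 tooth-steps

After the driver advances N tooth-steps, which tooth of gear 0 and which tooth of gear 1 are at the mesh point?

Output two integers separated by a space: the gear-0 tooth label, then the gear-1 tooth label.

Answer: 2 6

Derivation:
Gear 0 (driver, T0=14): tooth at mesh = N mod T0
  16 = 1 * 14 + 2, so 16 mod 14 = 2
  gear 0 tooth = 2
Gear 1 (driven, T1=22): tooth at mesh = (-N) mod T1
  16 = 0 * 22 + 16, so 16 mod 22 = 16
  (-16) mod 22 = (-16) mod 22 = 22 - 16 = 6
Mesh after 16 steps: gear-0 tooth 2 meets gear-1 tooth 6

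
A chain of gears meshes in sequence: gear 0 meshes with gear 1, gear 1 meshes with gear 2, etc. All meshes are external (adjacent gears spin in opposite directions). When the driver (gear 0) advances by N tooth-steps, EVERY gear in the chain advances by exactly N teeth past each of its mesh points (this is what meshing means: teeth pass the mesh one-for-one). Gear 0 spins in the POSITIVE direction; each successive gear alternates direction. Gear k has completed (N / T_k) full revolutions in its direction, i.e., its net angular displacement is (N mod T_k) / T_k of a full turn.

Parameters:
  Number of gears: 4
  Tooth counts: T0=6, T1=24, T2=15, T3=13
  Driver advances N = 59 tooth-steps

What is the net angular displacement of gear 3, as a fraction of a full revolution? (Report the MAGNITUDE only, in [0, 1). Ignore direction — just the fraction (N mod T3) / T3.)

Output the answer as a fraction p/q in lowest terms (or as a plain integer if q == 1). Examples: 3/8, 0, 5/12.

Answer: 7/13

Derivation:
Chain of 4 gears, tooth counts: [6, 24, 15, 13]
  gear 0: T0=6, direction=positive, advance = 59 mod 6 = 5 teeth = 5/6 turn
  gear 1: T1=24, direction=negative, advance = 59 mod 24 = 11 teeth = 11/24 turn
  gear 2: T2=15, direction=positive, advance = 59 mod 15 = 14 teeth = 14/15 turn
  gear 3: T3=13, direction=negative, advance = 59 mod 13 = 7 teeth = 7/13 turn
Gear 3: 59 mod 13 = 7
Fraction = 7 / 13 = 7/13 (gcd(7,13)=1) = 7/13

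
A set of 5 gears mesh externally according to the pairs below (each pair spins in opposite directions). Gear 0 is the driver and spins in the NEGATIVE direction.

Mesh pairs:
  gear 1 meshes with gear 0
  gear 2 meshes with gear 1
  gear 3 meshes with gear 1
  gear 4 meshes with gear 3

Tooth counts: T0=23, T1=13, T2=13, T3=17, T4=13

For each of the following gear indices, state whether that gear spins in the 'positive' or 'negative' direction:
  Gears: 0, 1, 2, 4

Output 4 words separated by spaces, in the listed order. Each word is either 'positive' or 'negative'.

Gear 0 (driver): negative (depth 0)
  gear 1: meshes with gear 0 -> depth 1 -> positive (opposite of gear 0)
  gear 2: meshes with gear 1 -> depth 2 -> negative (opposite of gear 1)
  gear 3: meshes with gear 1 -> depth 2 -> negative (opposite of gear 1)
  gear 4: meshes with gear 3 -> depth 3 -> positive (opposite of gear 3)
Queried indices 0, 1, 2, 4 -> negative, positive, negative, positive

Answer: negative positive negative positive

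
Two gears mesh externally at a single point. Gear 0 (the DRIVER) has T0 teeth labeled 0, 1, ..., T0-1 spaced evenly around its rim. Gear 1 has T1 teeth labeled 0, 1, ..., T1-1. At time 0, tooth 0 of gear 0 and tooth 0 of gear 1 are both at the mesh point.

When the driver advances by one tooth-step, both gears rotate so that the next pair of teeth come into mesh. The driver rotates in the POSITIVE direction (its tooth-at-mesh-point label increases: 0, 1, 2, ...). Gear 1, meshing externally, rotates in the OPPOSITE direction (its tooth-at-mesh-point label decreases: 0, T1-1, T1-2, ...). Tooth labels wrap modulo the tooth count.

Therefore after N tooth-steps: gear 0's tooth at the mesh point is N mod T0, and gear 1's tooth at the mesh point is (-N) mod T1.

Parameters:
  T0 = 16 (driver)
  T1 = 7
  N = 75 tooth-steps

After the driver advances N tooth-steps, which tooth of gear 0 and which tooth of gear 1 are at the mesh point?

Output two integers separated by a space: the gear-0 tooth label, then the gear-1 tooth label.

Gear 0 (driver, T0=16): tooth at mesh = N mod T0
  75 = 4 * 16 + 11, so 75 mod 16 = 11
  gear 0 tooth = 11
Gear 1 (driven, T1=7): tooth at mesh = (-N) mod T1
  75 = 10 * 7 + 5, so 75 mod 7 = 5
  (-75) mod 7 = (-5) mod 7 = 7 - 5 = 2
Mesh after 75 steps: gear-0 tooth 11 meets gear-1 tooth 2

Answer: 11 2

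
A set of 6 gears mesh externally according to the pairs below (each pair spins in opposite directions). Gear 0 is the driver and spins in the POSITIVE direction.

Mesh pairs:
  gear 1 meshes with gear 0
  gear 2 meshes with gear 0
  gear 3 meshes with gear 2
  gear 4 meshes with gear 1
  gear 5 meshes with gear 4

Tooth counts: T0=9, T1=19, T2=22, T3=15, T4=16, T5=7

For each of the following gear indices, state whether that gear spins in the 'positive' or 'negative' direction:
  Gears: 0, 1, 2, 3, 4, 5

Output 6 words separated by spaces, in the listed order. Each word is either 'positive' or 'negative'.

Answer: positive negative negative positive positive negative

Derivation:
Gear 0 (driver): positive (depth 0)
  gear 1: meshes with gear 0 -> depth 1 -> negative (opposite of gear 0)
  gear 2: meshes with gear 0 -> depth 1 -> negative (opposite of gear 0)
  gear 3: meshes with gear 2 -> depth 2 -> positive (opposite of gear 2)
  gear 4: meshes with gear 1 -> depth 2 -> positive (opposite of gear 1)
  gear 5: meshes with gear 4 -> depth 3 -> negative (opposite of gear 4)
Queried indices 0, 1, 2, 3, 4, 5 -> positive, negative, negative, positive, positive, negative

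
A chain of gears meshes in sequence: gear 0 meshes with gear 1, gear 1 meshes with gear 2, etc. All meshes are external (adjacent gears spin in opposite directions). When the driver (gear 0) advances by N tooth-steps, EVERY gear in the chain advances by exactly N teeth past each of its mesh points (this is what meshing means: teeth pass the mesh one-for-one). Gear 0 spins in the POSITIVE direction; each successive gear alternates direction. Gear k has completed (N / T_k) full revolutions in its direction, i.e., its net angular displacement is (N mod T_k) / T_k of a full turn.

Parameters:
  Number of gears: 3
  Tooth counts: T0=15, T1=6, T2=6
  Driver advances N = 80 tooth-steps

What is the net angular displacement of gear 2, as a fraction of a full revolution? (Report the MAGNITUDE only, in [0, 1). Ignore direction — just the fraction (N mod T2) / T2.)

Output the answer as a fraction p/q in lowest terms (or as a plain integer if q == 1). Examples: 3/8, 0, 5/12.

Chain of 3 gears, tooth counts: [15, 6, 6]
  gear 0: T0=15, direction=positive, advance = 80 mod 15 = 5 teeth = 5/15 turn
  gear 1: T1=6, direction=negative, advance = 80 mod 6 = 2 teeth = 2/6 turn
  gear 2: T2=6, direction=positive, advance = 80 mod 6 = 2 teeth = 2/6 turn
Gear 2: 80 mod 6 = 2
Fraction = 2 / 6 = 1/3 (gcd(2,6)=2) = 1/3

Answer: 1/3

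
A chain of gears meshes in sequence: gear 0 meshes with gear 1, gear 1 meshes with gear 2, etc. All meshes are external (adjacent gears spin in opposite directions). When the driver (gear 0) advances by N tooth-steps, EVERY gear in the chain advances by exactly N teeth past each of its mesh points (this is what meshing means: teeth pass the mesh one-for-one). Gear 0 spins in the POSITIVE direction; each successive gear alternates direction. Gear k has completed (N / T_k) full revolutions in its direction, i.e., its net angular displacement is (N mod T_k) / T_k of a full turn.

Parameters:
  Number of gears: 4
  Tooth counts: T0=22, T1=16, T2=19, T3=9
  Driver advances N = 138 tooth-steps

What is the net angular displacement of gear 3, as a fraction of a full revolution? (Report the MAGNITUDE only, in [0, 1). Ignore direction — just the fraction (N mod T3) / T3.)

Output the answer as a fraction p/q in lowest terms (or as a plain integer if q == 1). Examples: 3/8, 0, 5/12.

Answer: 1/3

Derivation:
Chain of 4 gears, tooth counts: [22, 16, 19, 9]
  gear 0: T0=22, direction=positive, advance = 138 mod 22 = 6 teeth = 6/22 turn
  gear 1: T1=16, direction=negative, advance = 138 mod 16 = 10 teeth = 10/16 turn
  gear 2: T2=19, direction=positive, advance = 138 mod 19 = 5 teeth = 5/19 turn
  gear 3: T3=9, direction=negative, advance = 138 mod 9 = 3 teeth = 3/9 turn
Gear 3: 138 mod 9 = 3
Fraction = 3 / 9 = 1/3 (gcd(3,9)=3) = 1/3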